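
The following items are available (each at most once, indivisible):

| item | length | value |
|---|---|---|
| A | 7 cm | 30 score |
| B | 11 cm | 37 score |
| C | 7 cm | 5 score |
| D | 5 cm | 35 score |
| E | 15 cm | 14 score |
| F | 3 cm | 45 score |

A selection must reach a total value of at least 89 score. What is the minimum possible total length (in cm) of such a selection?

15

Subsets with value ≥ 89, sorted by total length:
- A+D+F: length 15, value 110
- B+D+F: length 19, value 117
- A+B+F: length 21, value 112
- A+C+D+F: length 22, value 115
Minimum length: 15 cm.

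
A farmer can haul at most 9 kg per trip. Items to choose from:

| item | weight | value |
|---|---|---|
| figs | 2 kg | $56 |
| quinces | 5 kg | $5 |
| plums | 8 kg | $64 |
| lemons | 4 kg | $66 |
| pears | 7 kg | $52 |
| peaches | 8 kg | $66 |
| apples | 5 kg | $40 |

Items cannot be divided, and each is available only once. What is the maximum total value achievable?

Check high-value combinations within 9 kg:
- figs+lemons: weight 2+4=6, value 56+66=122
- figs+pears: weight 2+7=9, value 56+52=108
- lemons+apples: weight 4+5=9, value 66+40=106
- figs+apples: weight 2+5=7, value 56+40=96
Best: $122.

$122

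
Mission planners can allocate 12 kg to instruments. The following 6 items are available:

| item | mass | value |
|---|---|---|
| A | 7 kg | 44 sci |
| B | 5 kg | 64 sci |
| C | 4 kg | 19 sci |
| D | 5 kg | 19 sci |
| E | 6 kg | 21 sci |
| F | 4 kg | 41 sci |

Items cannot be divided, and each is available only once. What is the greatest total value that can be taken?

108 sci

Check high-value combinations within 12 kg:
- A+B: mass 7+5=12, value 44+64=108
- B+F: mass 5+4=9, value 64+41=105
- B+E: mass 5+6=11, value 64+21=85
- A+F: mass 7+4=11, value 44+41=85
- B+C: mass 5+4=9, value 64+19=83
Best: 108 sci.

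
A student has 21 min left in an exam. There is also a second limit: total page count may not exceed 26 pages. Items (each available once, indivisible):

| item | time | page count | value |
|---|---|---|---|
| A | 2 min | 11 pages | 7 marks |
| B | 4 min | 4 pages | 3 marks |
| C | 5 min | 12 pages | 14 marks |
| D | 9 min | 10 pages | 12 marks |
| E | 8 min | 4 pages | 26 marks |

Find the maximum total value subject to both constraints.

45 marks

Feasible sets respecting both limits:
- A+D+E: time 19, page count 25, value 45
- B+C+E: time 17, page count 20, value 43
- B+D+E: time 21, page count 18, value 41
- C+E: time 13, page count 16, value 40
Best: 45 marks.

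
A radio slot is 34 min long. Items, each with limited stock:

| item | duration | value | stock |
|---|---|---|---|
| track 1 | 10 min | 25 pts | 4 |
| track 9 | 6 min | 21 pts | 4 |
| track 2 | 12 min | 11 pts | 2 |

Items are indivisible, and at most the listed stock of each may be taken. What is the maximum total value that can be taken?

109 pts

Top feasible selections:
- 1×track 1 + 4×track 9: duration 34, value 109
- 2×track 1 + 2×track 9: duration 32, value 92
- 1×track 1 + 3×track 9: duration 28, value 88
- 4×track 9: duration 24, value 84
Best: 109 pts.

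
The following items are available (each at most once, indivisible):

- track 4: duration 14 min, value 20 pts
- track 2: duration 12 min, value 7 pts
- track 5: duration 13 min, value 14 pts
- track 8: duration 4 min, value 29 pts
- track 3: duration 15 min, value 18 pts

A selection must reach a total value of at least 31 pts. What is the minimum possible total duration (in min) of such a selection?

16

Subsets with value ≥ 31, sorted by total duration:
- track 2+track 8: duration 16, value 36
- track 5+track 8: duration 17, value 43
- track 4+track 8: duration 18, value 49
- track 8+track 3: duration 19, value 47
Minimum duration: 16 min.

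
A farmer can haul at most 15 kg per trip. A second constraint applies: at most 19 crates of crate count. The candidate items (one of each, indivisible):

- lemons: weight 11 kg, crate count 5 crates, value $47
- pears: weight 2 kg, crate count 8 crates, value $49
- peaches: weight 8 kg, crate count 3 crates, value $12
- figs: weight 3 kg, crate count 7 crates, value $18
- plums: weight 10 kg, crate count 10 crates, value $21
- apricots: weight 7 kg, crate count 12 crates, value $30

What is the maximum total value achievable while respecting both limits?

Feasible sets respecting both limits:
- lemons+pears: weight 13, crate count 13, value 96
- pears+peaches+figs: weight 13, crate count 18, value 79
- pears+plums: weight 12, crate count 18, value 70
- pears+figs: weight 5, crate count 15, value 67
Best: $96.

$96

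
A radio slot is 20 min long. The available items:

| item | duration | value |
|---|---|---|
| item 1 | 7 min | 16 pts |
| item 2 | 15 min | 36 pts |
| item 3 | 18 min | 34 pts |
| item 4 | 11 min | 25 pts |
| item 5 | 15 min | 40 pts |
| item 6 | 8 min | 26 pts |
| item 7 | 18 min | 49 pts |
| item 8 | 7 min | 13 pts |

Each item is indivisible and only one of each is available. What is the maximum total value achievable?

51 pts

This is a 0/1 knapsack; check combinations near the capacity.
- item 4+item 6: duration 11+8=19, value 25+26=51
- item 7: duration 18, value 49
- item 1+item 6: duration 7+8=15, value 16+26=42
- item 1+item 4: duration 7+11=18, value 16+25=41
Best: 51 pts.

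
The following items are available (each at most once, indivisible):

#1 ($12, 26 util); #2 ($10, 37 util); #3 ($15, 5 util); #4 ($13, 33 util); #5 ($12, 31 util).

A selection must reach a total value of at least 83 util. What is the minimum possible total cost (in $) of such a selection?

Subsets with value ≥ 83, sorted by total cost:
- #1+#2+#5: cost 34, value 94
- #2+#4+#5: cost 35, value 101
Minimum cost: 34 $.

34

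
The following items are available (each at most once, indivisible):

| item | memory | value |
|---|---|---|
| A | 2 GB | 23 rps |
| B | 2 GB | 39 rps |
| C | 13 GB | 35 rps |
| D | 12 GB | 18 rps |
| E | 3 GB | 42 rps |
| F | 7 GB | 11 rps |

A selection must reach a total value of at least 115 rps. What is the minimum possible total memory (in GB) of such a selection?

14

Subsets with value ≥ 115, sorted by total memory:
- A+B+E+F: memory 14, value 115
- B+C+E: memory 18, value 116
Minimum memory: 14 GB.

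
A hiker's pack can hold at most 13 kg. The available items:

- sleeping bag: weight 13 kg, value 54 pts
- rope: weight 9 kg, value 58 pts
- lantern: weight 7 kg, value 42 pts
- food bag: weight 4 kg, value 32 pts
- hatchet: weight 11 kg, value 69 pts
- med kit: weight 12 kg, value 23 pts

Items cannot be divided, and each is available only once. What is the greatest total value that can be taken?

90 pts

This is a 0/1 knapsack; check combinations near the capacity.
- rope+food bag: weight 9+4=13, value 58+32=90
- lantern+food bag: weight 7+4=11, value 42+32=74
- hatchet: weight 11, value 69
Best: 90 pts.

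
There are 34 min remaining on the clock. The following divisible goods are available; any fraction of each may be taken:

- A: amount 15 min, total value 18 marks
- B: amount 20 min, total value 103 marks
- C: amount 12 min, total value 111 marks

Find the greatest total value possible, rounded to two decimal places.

Take in order of value per unit:
- C (111/12 per unit): all 12 → value 111, running total 111.00
- B (103/20 per unit): all 20 → value 103, running total 214.00
- A (18/15 per unit): 2 of 15 → value 2×18/15 = 2.4000, running total 216.40
Total 216.40.

216.40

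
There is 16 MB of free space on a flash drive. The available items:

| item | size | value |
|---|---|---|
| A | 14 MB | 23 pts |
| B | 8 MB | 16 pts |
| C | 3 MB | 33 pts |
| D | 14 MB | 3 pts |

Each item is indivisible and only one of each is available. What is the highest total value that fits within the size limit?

49 pts

Check high-value combinations within 16 MB:
- B+C: size 8+3=11, value 16+33=49
- C: size 3, value 33
- A: size 14, value 23
Best: 49 pts.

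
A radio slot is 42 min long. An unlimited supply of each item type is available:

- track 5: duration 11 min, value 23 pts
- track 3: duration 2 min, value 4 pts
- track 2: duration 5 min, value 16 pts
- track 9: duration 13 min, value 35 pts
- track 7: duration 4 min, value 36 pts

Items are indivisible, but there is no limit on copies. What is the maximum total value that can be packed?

364 pts

Best value-per-unit is track 7 at 36/4; filling with it alone gives 10×36 = 360.
Optimal mix: 1×track 3 + 10×track 7 → duration 42, value 364.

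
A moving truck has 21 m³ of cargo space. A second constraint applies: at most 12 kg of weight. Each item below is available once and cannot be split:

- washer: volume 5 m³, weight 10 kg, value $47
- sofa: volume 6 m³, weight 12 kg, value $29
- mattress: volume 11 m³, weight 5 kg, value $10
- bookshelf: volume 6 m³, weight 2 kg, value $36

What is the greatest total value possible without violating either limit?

$83

Feasible sets respecting both limits:
- washer+bookshelf: volume 11, weight 12, value 83
- washer: volume 5, weight 10, value 47
- mattress+bookshelf: volume 17, weight 7, value 46
Best: $83.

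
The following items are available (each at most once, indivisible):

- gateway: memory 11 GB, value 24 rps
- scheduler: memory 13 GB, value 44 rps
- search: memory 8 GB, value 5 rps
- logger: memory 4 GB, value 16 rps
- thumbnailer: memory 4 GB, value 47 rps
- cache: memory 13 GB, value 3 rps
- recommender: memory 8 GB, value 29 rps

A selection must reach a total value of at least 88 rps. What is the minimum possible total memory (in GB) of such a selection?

Subsets with value ≥ 88, sorted by total memory:
- logger+thumbnailer+recommender: memory 16, value 92
- scheduler+thumbnailer: memory 17, value 91
- scheduler+logger+thumbnailer: memory 21, value 107
- gateway+thumbnailer+recommender: memory 23, value 100
Minimum memory: 16 GB.

16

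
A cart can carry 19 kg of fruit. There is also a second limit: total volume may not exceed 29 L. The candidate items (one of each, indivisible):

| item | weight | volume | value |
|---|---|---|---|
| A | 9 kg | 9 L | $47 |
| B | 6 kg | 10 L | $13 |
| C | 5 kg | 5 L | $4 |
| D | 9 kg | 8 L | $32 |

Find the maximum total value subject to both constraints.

Feasible sets respecting both limits:
- A+D: weight 18, volume 17, value 79
- A+B: weight 15, volume 19, value 60
- A+C: weight 14, volume 14, value 51
- A: weight 9, volume 9, value 47
Best: $79.

$79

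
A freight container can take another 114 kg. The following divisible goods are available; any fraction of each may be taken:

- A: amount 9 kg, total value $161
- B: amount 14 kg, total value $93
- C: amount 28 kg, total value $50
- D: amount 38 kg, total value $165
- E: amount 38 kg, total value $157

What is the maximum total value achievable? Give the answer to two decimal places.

602.79

Take in order of value per unit:
- A (161/9 per unit): all 9 → value 161, running total 161.00
- B (93/14 per unit): all 14 → value 93, running total 254.00
- D (165/38 per unit): all 38 → value 165, running total 419.00
- E (157/38 per unit): all 38 → value 157, running total 576.00
- C (50/28 per unit): 15 of 28 → value 15×50/28 = 26.7857, running total 602.79
Total 602.79.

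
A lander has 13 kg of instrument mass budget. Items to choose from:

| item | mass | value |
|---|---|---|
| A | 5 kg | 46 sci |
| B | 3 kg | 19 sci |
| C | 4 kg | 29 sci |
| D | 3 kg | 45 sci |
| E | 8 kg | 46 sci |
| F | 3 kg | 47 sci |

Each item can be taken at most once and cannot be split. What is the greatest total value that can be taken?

140 sci

This is a 0/1 knapsack; check combinations near the capacity.
- B+C+D+F: mass 3+4+3+3=13, value 19+29+45+47=140
- A+D+F: mass 5+3+3=11, value 46+45+47=138
- A+C+F: mass 5+4+3=12, value 46+29+47=122
- C+D+F: mass 4+3+3=10, value 29+45+47=121
- A+C+D: mass 5+4+3=12, value 46+29+45=120
Best: 140 sci.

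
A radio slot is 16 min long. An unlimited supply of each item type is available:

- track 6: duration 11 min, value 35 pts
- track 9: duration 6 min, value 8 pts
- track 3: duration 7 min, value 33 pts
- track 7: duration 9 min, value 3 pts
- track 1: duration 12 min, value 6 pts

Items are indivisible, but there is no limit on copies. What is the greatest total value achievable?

66 pts

Best value-per-unit is track 3 at 33/7, and filling with it alone uses duration 2×7=14. No mix of the others beats 2×33 = 66.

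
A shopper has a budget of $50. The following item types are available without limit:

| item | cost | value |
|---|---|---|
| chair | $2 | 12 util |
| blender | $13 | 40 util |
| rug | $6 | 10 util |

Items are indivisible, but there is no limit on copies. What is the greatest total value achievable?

Best value-per-unit is chair at 12/2, and filling with it alone uses cost 25×2=50. No mix of the others beats 25×12 = 300.

300 util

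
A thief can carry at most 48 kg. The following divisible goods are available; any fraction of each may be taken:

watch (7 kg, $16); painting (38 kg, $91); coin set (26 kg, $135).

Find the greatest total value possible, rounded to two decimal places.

Take in order of value per unit:
- coin set (135/26 per unit): all 26 → value 135, running total 135.00
- painting (91/38 per unit): 22 of 38 → value 22×91/38 = 52.6842, running total 187.68
Total 187.68.

187.68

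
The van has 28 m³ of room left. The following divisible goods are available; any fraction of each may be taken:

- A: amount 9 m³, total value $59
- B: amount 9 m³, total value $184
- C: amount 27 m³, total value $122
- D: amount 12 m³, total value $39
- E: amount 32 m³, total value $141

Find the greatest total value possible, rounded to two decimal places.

288.19

Take in order of value per unit:
- B (184/9 per unit): all 9 → value 184, running total 184.00
- A (59/9 per unit): all 9 → value 59, running total 243.00
- C (122/27 per unit): 10 of 27 → value 10×122/27 = 45.1852, running total 288.19
Total 288.19.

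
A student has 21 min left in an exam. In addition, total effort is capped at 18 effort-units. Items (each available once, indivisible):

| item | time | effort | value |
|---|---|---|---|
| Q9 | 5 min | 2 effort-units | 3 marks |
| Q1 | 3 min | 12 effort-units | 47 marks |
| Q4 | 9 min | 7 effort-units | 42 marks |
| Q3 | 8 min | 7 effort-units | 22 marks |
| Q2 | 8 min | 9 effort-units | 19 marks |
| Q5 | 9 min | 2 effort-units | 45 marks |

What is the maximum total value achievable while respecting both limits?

95 marks

Feasible sets respecting both limits:
- Q9+Q1+Q5: time 17, effort 16, value 95
- Q1+Q5: time 12, effort 14, value 92
- Q4+Q5: time 18, effort 9, value 87
- Q3+Q5: time 17, effort 9, value 67
Best: 95 marks.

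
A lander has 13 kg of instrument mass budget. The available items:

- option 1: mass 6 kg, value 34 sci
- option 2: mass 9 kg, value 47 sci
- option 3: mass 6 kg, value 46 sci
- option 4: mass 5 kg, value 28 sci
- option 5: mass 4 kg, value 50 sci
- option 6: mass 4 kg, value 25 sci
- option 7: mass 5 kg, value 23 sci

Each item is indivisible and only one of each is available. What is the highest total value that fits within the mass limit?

Check high-value combinations within 13 kg:
- option 4+option 5+option 6: mass 5+4+4=13, value 28+50+25=103
- option 5+option 6+option 7: mass 4+4+5=13, value 50+25+23=98
- option 2+option 5: mass 9+4=13, value 47+50=97
- option 3+option 5: mass 6+4=10, value 46+50=96
- option 1+option 5: mass 6+4=10, value 34+50=84
Best: 103 sci.

103 sci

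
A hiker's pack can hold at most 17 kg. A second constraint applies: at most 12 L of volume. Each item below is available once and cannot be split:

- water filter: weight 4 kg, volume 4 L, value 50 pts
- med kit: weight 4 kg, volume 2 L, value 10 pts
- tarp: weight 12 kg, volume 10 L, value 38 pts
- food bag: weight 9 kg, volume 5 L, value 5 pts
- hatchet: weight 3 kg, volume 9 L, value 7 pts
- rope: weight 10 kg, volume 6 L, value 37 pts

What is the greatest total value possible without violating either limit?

Feasible sets respecting both limits:
- water filter+rope: weight 14, volume 10, value 87
- water filter+med kit+food bag: weight 17, volume 11, value 65
- water filter+med kit: weight 8, volume 6, value 60
- water filter+food bag: weight 13, volume 9, value 55
Best: 87 pts.

87 pts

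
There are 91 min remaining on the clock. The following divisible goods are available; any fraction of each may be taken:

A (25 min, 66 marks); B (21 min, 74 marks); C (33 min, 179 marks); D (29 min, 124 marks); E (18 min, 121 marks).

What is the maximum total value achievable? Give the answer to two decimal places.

462.76

Take in order of value per unit:
- E (121/18 per unit): all 18 → value 121, running total 121.00
- C (179/33 per unit): all 33 → value 179, running total 300.00
- D (124/29 per unit): all 29 → value 124, running total 424.00
- B (74/21 per unit): 11 of 21 → value 11×74/21 = 38.7619, running total 462.76
Total 462.76.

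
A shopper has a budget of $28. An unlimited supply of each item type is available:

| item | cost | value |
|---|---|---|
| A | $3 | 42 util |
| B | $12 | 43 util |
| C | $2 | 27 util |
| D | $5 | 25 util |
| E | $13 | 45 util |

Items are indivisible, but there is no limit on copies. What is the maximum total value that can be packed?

390 util

Best value-per-unit is A at 42/3; filling with it alone gives 9×42 = 378.
Optimal mix: 8×A + 2×C → cost 28, value 390.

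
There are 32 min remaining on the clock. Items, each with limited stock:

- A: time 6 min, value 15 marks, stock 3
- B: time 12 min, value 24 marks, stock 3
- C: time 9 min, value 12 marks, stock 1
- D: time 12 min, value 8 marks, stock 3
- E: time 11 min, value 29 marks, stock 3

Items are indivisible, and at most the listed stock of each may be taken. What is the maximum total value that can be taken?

Best selections within time 32 and stock limits:
- 3×A + 1×E: time 29, value 74
- 1×A + 2×E: time 28, value 73
- 2×A + 1×C + 1×E: time 32, value 71
- 1×C + 2×E: time 31, value 70
Best: 74 marks.

74 marks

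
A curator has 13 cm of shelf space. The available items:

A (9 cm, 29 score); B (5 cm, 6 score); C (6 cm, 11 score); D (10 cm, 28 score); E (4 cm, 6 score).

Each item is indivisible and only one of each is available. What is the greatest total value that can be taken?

35 score

Check high-value combinations within 13 cm:
- A+E: length 9+4=13, value 29+6=35
- A: length 9, value 29
- D: length 10, value 28
- C+E: length 6+4=10, value 11+6=17
Best: 35 score.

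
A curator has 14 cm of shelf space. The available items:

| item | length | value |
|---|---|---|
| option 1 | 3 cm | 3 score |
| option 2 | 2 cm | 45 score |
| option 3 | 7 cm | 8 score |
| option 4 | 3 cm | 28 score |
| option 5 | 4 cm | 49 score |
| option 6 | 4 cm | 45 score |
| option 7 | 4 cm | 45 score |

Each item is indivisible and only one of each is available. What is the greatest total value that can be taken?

Check high-value combinations within 14 cm:
- option 2+option 5+option 6+option 7: length 2+4+4+4=14, value 45+49+45+45=184
- option 2+option 4+option 5+option 6: length 2+3+4+4=13, value 45+28+49+45=167
- option 2+option 4+option 5+option 7: length 2+3+4+4=13, value 45+28+49+45=167
Best: 184 score.

184 score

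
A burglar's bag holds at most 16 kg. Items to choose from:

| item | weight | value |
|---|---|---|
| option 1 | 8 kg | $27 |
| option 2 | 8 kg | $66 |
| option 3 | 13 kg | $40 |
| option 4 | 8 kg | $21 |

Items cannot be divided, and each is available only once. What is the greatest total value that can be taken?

$93

Check high-value combinations within 16 kg:
- option 1+option 2: weight 8+8=16, value 27+66=93
- option 2+option 4: weight 8+8=16, value 66+21=87
- option 2: weight 8, value 66
- option 1+option 4: weight 8+8=16, value 27+21=48
Best: $93.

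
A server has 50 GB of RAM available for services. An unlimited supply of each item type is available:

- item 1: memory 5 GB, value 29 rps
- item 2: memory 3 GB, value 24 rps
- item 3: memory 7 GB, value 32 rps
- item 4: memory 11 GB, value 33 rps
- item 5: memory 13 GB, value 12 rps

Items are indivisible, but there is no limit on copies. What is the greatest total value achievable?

389 rps

Best value-per-unit is item 2 at 24/3; filling with it alone gives 16×24 = 384.
Optimal mix: 1×item 1 + 15×item 2 → memory 50, value 389.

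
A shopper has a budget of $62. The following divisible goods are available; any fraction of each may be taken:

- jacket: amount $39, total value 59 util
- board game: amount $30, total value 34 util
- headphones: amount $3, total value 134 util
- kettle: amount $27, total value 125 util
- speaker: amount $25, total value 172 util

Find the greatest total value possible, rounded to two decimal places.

441.59

Take in order of value per unit:
- headphones (134/3 per unit): all 3 → value 134, running total 134.00
- speaker (172/25 per unit): all 25 → value 172, running total 306.00
- kettle (125/27 per unit): all 27 → value 125, running total 431.00
- jacket (59/39 per unit): 7 of 39 → value 7×59/39 = 10.5897, running total 441.59
Total 441.59.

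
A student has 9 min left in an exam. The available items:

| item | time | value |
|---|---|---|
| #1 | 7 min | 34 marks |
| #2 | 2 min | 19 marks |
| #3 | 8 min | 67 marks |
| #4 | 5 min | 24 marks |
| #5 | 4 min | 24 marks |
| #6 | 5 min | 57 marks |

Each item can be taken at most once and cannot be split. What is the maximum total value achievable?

This is a 0/1 knapsack; check combinations near the capacity.
- #5+#6: time 4+5=9, value 24+57=81
- #2+#6: time 2+5=7, value 19+57=76
- #3: time 8, value 67
- #6: time 5, value 57
Best: 81 marks.

81 marks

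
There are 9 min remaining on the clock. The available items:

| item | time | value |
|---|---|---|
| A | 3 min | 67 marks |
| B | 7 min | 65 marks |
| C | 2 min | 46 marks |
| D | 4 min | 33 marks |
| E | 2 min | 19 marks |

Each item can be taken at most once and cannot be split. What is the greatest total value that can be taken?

Check high-value combinations within 9 min:
- A+C+D: time 3+2+4=9, value 67+46+33=146
- A+C+E: time 3+2+2=7, value 67+46+19=132
- A+D+E: time 3+4+2=9, value 67+33+19=119
- A+C: time 3+2=5, value 67+46=113
Best: 146 marks.

146 marks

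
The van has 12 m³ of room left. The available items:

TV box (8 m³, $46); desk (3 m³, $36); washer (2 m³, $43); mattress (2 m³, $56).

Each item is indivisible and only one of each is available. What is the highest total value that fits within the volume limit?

Check high-value combinations within 12 m³:
- TV box+washer+mattress: volume 8+2+2=12, value 46+43+56=145
- desk+washer+mattress: volume 3+2+2=7, value 36+43+56=135
- TV box+mattress: volume 8+2=10, value 46+56=102
- washer+mattress: volume 2+2=4, value 43+56=99
- desk+mattress: volume 3+2=5, value 36+56=92
Best: $145.

$145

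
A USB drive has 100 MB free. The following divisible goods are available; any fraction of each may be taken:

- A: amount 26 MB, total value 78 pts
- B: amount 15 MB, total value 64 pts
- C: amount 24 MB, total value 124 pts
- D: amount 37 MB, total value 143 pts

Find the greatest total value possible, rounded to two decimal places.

403.00

Take in order of value per unit:
- C (124/24 per unit): all 24 → value 124, running total 124.00
- B (64/15 per unit): all 15 → value 64, running total 188.00
- D (143/37 per unit): all 37 → value 143, running total 331.00
- A (78/26 per unit): 24 of 26 → value 24×78/26 = 72.0000, running total 403.00
Total 403.00.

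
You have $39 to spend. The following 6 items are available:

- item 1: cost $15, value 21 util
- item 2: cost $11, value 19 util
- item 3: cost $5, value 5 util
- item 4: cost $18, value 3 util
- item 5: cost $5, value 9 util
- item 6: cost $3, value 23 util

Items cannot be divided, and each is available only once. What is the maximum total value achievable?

Check high-value combinations within $39:
- item 1+item 2+item 3+item 5+item 6: cost 15+11+5+5+3=39, value 21+19+5+9+23=77
- item 1+item 2+item 5+item 6: cost 15+11+5+3=34, value 21+19+9+23=72
- item 1+item 2+item 3+item 6: cost 15+11+5+3=34, value 21+19+5+23=68
- item 1+item 2+item 6: cost 15+11+3=29, value 21+19+23=63
- item 1+item 3+item 5+item 6: cost 15+5+5+3=28, value 21+5+9+23=58
Best: 77 util.

77 util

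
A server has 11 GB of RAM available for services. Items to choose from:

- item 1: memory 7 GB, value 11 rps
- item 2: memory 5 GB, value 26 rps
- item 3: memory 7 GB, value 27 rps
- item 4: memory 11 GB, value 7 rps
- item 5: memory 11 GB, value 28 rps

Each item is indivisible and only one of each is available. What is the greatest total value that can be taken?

28 rps

Check high-value combinations within 11 GB:
- item 5: memory 11, value 28
- item 3: memory 7, value 27
- item 2: memory 5, value 26
Best: 28 rps.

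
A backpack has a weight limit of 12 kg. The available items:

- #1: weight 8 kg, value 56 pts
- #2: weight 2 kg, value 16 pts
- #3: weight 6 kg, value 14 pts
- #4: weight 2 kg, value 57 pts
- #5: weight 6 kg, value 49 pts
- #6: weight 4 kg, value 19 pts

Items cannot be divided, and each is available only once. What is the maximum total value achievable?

129 pts

Check high-value combinations within 12 kg:
- #1+#2+#4: weight 8+2+2=12, value 56+16+57=129
- #4+#5+#6: weight 2+6+4=12, value 57+49+19=125
- #2+#4+#5: weight 2+2+6=10, value 16+57+49=122
Best: 129 pts.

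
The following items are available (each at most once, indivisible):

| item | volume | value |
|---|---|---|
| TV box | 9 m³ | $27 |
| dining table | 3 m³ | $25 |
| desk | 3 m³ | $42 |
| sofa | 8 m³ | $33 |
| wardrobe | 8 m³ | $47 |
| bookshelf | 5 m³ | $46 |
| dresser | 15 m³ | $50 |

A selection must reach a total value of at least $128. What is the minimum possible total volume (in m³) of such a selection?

Subsets with value ≥ 128, sorted by total volume:
- desk+wardrobe+bookshelf: volume 16, value 135
- dining table+desk+wardrobe+bookshelf: volume 19, value 160
Minimum volume: 16 m³.

16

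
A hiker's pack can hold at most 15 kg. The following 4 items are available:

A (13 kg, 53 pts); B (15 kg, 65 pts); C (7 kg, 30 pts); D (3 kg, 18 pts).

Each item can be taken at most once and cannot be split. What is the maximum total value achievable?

65 pts

Check high-value combinations within 15 kg:
- B: weight 15, value 65
- A: weight 13, value 53
- C+D: weight 7+3=10, value 30+18=48
- C: weight 7, value 30
- D: weight 3, value 18
Best: 65 pts.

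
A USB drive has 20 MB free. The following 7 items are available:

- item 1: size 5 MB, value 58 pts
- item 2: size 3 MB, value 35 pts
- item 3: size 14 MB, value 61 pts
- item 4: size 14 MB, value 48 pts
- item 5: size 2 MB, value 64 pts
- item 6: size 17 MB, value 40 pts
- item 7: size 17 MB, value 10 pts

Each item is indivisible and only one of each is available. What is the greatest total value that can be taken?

Check high-value combinations within 20 MB:
- item 2+item 3+item 5: size 3+14+2=19, value 35+61+64=160
- item 1+item 2+item 5: size 5+3+2=10, value 58+35+64=157
- item 2+item 4+item 5: size 3+14+2=19, value 35+48+64=147
- item 3+item 5: size 14+2=16, value 61+64=125
Best: 160 pts.

160 pts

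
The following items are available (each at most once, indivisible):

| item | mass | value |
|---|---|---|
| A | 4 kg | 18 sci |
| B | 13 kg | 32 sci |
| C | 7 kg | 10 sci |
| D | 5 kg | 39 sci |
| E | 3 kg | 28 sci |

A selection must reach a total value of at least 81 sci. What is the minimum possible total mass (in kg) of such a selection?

12

Subsets with value ≥ 81, sorted by total mass:
- A+D+E: mass 12, value 85
- A+C+D+E: mass 19, value 95
- B+D+E: mass 21, value 99
Minimum mass: 12 kg.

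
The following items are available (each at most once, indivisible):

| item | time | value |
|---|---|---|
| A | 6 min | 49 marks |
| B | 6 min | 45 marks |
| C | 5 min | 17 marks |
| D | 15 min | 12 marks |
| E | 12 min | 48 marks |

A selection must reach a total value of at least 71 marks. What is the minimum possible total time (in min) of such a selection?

Subsets with value ≥ 71, sorted by total time:
- A+B: time 12, value 94
- A+B+C: time 17, value 111
- A+E: time 18, value 97
Minimum time: 12 min.

12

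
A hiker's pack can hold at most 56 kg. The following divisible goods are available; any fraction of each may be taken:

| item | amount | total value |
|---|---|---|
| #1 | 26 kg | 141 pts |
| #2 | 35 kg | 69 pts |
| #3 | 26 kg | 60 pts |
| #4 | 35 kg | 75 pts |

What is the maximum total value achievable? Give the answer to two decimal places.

209.57

Take in order of value per unit:
- #1 (141/26 per unit): all 26 → value 141, running total 141.00
- #3 (60/26 per unit): all 26 → value 60, running total 201.00
- #4 (75/35 per unit): 4 of 35 → value 4×75/35 = 8.5714, running total 209.57
Total 209.57.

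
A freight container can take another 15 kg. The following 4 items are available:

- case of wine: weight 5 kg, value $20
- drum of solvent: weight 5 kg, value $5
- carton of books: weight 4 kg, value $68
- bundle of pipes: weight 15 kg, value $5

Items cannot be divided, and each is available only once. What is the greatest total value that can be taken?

$93

Check high-value combinations within 15 kg:
- case of wine+drum of solvent+carton of books: weight 5+5+4=14, value 20+5+68=93
- case of wine+carton of books: weight 5+4=9, value 20+68=88
- drum of solvent+carton of books: weight 5+4=9, value 5+68=73
- carton of books: weight 4, value 68
Best: $93.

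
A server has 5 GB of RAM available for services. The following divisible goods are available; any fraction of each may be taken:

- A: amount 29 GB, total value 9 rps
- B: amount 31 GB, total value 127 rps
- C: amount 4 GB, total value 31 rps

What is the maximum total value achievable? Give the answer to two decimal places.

35.10

Take in order of value per unit:
- C (31/4 per unit): all 4 → value 31, running total 31.00
- B (127/31 per unit): 1 of 31 → value 1×127/31 = 4.0968, running total 35.10
Total 35.10.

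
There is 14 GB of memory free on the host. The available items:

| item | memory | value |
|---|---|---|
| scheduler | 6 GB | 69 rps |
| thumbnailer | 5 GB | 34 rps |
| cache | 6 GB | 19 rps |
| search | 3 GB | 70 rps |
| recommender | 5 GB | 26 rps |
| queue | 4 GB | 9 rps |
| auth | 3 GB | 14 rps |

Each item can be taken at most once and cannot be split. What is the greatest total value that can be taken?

This is a 0/1 knapsack; check combinations near the capacity.
- scheduler+thumbnailer+search: memory 6+5+3=14, value 69+34+70=173
- scheduler+search+recommender: memory 6+3+5=14, value 69+70+26=165
- scheduler+search+auth: memory 6+3+3=12, value 69+70+14=153
- scheduler+search+queue: memory 6+3+4=13, value 69+70+9=148
- scheduler+search: memory 6+3=9, value 69+70=139
Best: 173 rps.

173 rps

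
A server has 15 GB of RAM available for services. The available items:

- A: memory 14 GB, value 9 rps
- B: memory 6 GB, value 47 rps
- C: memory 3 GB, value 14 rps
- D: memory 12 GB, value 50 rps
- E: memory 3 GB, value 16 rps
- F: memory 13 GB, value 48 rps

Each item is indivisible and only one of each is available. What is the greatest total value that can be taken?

This is a 0/1 knapsack; check combinations near the capacity.
- B+C+E: memory 6+3+3=12, value 47+14+16=77
- D+E: memory 12+3=15, value 50+16=66
- C+D: memory 3+12=15, value 14+50=64
- B+E: memory 6+3=9, value 47+16=63
Best: 77 rps.

77 rps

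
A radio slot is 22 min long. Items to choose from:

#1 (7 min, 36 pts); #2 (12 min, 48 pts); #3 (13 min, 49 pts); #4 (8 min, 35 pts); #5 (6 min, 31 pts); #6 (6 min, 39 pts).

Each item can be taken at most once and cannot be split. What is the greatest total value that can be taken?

110 pts

Check high-value combinations within 22 min:
- #1+#4+#6: duration 7+8+6=21, value 36+35+39=110
- #1+#5+#6: duration 7+6+6=19, value 36+31+39=106
- #4+#5+#6: duration 8+6+6=20, value 35+31+39=105
- #1+#4+#5: duration 7+8+6=21, value 36+35+31=102
- #3+#6: duration 13+6=19, value 49+39=88
Best: 110 pts.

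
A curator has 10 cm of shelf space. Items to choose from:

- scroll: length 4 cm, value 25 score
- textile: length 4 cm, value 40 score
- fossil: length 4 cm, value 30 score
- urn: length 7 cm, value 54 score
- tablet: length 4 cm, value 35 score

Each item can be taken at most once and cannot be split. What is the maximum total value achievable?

75 score

Check high-value combinations within 10 cm:
- textile+tablet: length 4+4=8, value 40+35=75
- textile+fossil: length 4+4=8, value 40+30=70
- scroll+textile: length 4+4=8, value 25+40=65
Best: 75 score.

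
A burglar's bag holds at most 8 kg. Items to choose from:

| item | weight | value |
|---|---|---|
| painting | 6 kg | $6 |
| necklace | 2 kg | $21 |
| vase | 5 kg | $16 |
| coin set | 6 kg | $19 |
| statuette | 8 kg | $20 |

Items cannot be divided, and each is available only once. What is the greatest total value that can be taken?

$40

Check high-value combinations within 8 kg:
- necklace+coin set: weight 2+6=8, value 21+19=40
- necklace+vase: weight 2+5=7, value 21+16=37
- painting+necklace: weight 6+2=8, value 6+21=27
- necklace: weight 2, value 21
Best: $40.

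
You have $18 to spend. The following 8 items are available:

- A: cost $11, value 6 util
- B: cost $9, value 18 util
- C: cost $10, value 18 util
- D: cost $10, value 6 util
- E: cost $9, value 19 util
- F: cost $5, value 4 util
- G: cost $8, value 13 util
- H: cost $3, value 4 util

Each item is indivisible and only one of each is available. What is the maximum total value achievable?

37 util

Check high-value combinations within $18:
- B+E: cost 9+9=18, value 18+19=37
- E+G: cost 9+8=17, value 19+13=32
- B+G: cost 9+8=17, value 18+13=31
Best: 37 util.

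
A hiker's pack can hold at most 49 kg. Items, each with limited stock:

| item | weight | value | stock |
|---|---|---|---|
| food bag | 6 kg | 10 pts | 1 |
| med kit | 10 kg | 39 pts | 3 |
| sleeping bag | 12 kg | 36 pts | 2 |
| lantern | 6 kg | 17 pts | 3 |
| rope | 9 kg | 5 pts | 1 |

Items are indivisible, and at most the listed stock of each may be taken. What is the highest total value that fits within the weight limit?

170 pts

Top feasible selections:
- 3×med kit + 1×sleeping bag + 1×lantern: weight 48, value 170
- 3×med kit + 3×lantern: weight 48, value 168
- 1×food bag + 3×med kit + 1×sleeping bag: weight 48, value 163
Best: 170 pts.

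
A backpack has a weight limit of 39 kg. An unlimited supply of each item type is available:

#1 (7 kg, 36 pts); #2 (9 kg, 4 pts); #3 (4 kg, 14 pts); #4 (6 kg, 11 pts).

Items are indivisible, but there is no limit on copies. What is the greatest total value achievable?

194 pts

Best value-per-unit is #1 at 36/7; filling with it alone gives 5×36 = 180.
Optimal mix: 5×#1 + 1×#3 → weight 39, value 194.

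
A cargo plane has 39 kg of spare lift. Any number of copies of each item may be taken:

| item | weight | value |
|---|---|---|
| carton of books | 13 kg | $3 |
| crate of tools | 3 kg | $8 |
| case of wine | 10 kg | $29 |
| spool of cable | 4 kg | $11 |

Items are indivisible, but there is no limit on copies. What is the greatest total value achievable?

Best value-per-unit is case of wine at 29/10; filling with it alone gives 3×29 = 87.
Optimal mix: 3×crate of tools + 3×case of wine → weight 39, value 111.

$111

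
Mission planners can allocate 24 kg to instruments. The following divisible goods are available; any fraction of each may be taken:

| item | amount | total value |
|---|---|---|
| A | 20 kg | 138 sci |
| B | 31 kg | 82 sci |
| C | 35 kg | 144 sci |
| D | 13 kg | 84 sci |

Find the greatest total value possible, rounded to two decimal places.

163.85

Take in order of value per unit:
- A (138/20 per unit): all 20 → value 138, running total 138.00
- D (84/13 per unit): 4 of 13 → value 4×84/13 = 25.8462, running total 163.85
Total 163.85.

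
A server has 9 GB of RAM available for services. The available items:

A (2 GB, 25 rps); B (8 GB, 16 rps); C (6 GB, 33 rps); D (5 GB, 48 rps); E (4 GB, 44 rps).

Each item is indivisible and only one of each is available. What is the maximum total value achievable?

92 rps

Check high-value combinations within 9 GB:
- D+E: memory 5+4=9, value 48+44=92
- A+D: memory 2+5=7, value 25+48=73
- A+E: memory 2+4=6, value 25+44=69
Best: 92 rps.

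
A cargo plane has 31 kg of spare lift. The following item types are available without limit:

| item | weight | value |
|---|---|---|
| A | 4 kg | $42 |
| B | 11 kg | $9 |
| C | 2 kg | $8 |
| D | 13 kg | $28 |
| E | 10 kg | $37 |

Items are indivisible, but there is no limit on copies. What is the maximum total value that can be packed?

$302

Best value-per-unit is A at 42/4; filling with it alone gives 7×42 = 294.
Optimal mix: 7×A + 1×C → weight 30, value 302.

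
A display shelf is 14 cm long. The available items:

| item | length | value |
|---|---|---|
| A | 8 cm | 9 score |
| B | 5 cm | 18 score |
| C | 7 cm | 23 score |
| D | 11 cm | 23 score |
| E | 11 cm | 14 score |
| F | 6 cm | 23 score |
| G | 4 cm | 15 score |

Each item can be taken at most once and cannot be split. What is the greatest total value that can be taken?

Check high-value combinations within 14 cm:
- C+F: length 7+6=13, value 23+23=46
- B+F: length 5+6=11, value 18+23=41
- B+C: length 5+7=12, value 18+23=41
- F+G: length 6+4=10, value 23+15=38
Best: 46 score.

46 score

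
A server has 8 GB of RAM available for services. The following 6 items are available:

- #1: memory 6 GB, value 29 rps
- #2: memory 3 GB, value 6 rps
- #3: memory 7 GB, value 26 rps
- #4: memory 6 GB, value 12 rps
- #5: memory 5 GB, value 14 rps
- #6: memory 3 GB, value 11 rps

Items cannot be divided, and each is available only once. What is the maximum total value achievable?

This is a 0/1 knapsack; check combinations near the capacity.
- #1: memory 6, value 29
- #3: memory 7, value 26
- #5+#6: memory 5+3=8, value 14+11=25
Best: 29 rps.

29 rps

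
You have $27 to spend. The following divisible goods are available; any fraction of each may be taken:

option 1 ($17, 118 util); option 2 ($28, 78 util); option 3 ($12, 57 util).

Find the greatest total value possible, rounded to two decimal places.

Take in order of value per unit:
- option 1 (118/17 per unit): all 17 → value 118, running total 118.00
- option 3 (57/12 per unit): 10 of 12 → value 10×57/12 = 47.5000, running total 165.50
Total 165.50.

165.50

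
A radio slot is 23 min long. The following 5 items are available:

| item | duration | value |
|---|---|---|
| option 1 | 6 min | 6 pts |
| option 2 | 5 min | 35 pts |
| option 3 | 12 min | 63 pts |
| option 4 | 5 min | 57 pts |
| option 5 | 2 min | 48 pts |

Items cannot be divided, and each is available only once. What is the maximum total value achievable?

This is a 0/1 knapsack; check combinations near the capacity.
- option 3+option 4+option 5: duration 12+5+2=19, value 63+57+48=168
- option 2+option 3+option 4: duration 5+12+5=22, value 35+63+57=155
- option 1+option 2+option 4+option 5: duration 6+5+5+2=18, value 6+35+57+48=146
- option 2+option 3+option 5: duration 5+12+2=19, value 35+63+48=146
Best: 168 pts.

168 pts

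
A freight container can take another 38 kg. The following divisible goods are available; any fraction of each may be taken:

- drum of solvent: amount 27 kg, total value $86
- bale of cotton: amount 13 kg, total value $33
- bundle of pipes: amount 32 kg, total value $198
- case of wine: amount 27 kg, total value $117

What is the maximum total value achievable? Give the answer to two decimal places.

Take in order of value per unit:
- bundle of pipes (198/32 per unit): all 32 → value 198, running total 198.00
- case of wine (117/27 per unit): 6 of 27 → value 6×117/27 = 26.0000, running total 224.00
Total 224.00.

224.00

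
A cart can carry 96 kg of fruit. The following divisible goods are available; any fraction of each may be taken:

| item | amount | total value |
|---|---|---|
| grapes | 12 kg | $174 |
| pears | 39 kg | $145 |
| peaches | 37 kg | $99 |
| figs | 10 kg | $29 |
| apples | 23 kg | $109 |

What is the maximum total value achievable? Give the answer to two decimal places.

489.11

Take in order of value per unit:
- grapes (174/12 per unit): all 12 → value 174, running total 174.00
- apples (109/23 per unit): all 23 → value 109, running total 283.00
- pears (145/39 per unit): all 39 → value 145, running total 428.00
- figs (29/10 per unit): all 10 → value 29, running total 457.00
- peaches (99/37 per unit): 12 of 37 → value 12×99/37 = 32.1081, running total 489.11
Total 489.11.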